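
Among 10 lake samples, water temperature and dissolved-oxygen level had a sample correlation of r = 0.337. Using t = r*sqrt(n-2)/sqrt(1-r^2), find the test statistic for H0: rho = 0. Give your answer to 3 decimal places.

1.012

t = r·√(n−2) / √(1−r²) with r = 0.337, n = 10
  = 0.337·√8 / √(1 − 0.113569)
  = 0.337·2.828427 / 0.941505
  = 0.953180 / 0.941505 = 1.012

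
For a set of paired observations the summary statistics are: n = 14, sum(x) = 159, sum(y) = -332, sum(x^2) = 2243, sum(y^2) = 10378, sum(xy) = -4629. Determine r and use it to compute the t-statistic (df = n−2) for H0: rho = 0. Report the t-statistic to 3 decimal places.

S_xy = nΣxy − ΣxΣy = 14·(-4629) − 159·(-332) = -64806 − (-52788) = -12018
S_xx = nΣx² − (Σx)² = 14·2243 − 159² = 31402 − 25281 = 6121
S_yy = nΣy² − (Σy)² = 14·10378 − (-332)² = 145292 − 110224 = 35068
r = S_xy / √(S_xx·S_yy) = -12018 / √(6121·35068) = -12018 / √214651228 = -12018 / 14650.9804 = -0.8203
t = r·√(n−2)/√(1−r²) = -0.8203·√12 / √(1−0.672892) = -2.841603 / 0.571934 = -4.968

-4.968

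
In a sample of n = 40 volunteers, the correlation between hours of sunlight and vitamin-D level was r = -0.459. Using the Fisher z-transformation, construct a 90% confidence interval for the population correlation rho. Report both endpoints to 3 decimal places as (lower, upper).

(-0.645, -0.222)

z_r = atanh(-0.459) = -0.496044;  SE = 1/√(n−3) = 1/√37 = 0.164399
z-limits: -0.496044 ± 1.645·0.164399 = -0.496044 ± 0.270436 = [-0.766480, -0.225608]
ρ-limits: (tanh -0.766480, tanh -0.225608) = (-0.645, -0.222)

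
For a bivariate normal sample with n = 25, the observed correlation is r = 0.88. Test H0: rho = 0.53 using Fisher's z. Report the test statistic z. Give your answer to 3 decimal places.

3.685

Fisher z: atanh(0.88) = 1.375768, atanh(0.53) = 0.590145
z = (z_r − z_0)·√(n−3) = (1.375768 − 0.590145)·√22 = 0.785623 · 4.690416 = 3.685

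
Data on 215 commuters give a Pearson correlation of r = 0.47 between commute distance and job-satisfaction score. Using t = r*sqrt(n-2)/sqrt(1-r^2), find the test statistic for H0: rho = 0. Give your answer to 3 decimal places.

t = r·√(n−2) / √(1−r²) with r = 0.47, n = 215
  = 0.47·√213 / √(1 − 0.2209)
  = 0.47·14.594520 / 0.882666
  = 6.859424 / 0.882666 = 7.771

7.771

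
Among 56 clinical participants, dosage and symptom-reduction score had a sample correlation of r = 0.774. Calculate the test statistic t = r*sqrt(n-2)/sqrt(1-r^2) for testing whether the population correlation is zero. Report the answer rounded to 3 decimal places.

8.983

1 − r² = 1 − 0.599076 = 0.400924;  √(1−r²) = 0.633186
√(n−2) = √54 = 7.348469
t = r·√(n−2)/√(1−r²) = 0.774 · 7.348469 / 0.633186 = 8.983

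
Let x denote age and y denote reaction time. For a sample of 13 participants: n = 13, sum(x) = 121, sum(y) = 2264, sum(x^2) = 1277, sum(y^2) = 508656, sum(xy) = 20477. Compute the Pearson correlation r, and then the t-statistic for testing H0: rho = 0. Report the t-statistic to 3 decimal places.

-0.481

S_xy = nΣxy − ΣxΣy = 13·20477 − 121·2264 = 266201 − 273944 = -7743
S_xx = nΣx² − (Σx)² = 13·1277 − 121² = 16601 − 14641 = 1960
S_yy = nΣy² − (Σy)² = 13·508656 − 2264² = 6612528 − 5125696 = 1486832
r = S_xy / √(S_xx·S_yy) = -7743 / √(1960·1486832) = -7743 / √2914190720 = -7743 / 53983.2448 = -0.1434
t = r·√(n−2)/√(1−r²) = -0.1434·√11 / √(1−0.020564) = -0.475604 / 0.989665 = -0.481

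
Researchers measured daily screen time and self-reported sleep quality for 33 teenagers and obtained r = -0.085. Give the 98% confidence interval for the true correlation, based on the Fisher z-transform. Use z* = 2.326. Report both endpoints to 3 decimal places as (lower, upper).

(-0.470, 0.327)

z_r = atanh(-0.085) = -0.085206;  SE = 1/√(n−3) = 1/√30 = 0.182574
z-limits: -0.085206 ± 2.326·0.182574 = -0.085206 ± 0.424667 = [-0.509873, 0.339461]
ρ-limits: (tanh -0.509873, tanh 0.339461) = (-0.470, 0.327)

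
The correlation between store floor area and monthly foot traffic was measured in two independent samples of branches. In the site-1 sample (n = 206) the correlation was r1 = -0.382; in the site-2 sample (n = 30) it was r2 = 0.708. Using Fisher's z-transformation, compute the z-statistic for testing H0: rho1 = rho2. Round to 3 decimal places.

-6.276

Fisher z-transforms: z1 = atanh(-0.382) = -0.402399, z2 = atanh(0.708) = 0.883162; difference d = -1.285561
Var(d) = 1/203 + 1/27 = 0.0049261 + 0.0370370 = 0.0419631
z = d/√Var(d) = -1.285561 / √0.0419631 = -1.285561 / 0.204849 = -6.276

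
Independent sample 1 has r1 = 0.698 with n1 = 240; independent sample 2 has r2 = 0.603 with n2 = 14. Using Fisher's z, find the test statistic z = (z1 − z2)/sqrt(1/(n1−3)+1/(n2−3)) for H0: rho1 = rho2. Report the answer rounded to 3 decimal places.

0.537

Fisher z-transforms: z1 = atanh(0.698) = 0.863390, z2 = atanh(0.603) = 0.697848; difference d = 0.165542
Var(d) = 1/237 + 1/11 = 0.0042194 + 0.0909091 = 0.0951285
z = d/√Var(d) = 0.165542 / √0.0951285 = 0.165542 / 0.308429 = 0.537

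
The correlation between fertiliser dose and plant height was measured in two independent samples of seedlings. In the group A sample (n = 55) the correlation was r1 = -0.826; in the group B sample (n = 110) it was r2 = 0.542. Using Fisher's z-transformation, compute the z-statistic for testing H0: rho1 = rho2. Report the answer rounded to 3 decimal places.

-10.544

z1 = atanh(-0.826) = -1.175414,  z2 = atanh(0.542) = 0.606983
SE = √(1/(n1−3) + 1/(n2−3)) = √(1/52 + 1/107) = √(0.0192308 + 0.0093458) = √0.0285766 = 0.169046
z = (z1 − z2)/SE = (-1.175414 − 0.606983) / 0.169046 = -1.782397 / 0.169046 = -10.544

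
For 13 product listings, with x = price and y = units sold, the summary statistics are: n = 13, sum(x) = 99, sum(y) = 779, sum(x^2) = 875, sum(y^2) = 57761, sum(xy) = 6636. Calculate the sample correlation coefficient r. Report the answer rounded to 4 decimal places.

Numerator: nΣxy − (Σx)(Σy) = 13·6636 − (99)(779) = 9147
Denominator: √[(nΣx²−(Σx)²)(nΣy²−(Σy)²)]
  nΣx²−(Σx)² = 13·875 − 9801 = 1574;  nΣy²−(Σy)² = 13·57761 − 606841 = 144052
  √(1574·144052) = √226737848 = 15057.8168
r = 9147 / 15057.8168 = 0.6075

0.6075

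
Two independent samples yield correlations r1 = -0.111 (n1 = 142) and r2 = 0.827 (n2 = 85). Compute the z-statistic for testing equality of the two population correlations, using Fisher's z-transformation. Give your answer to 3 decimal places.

-9.264

z1 = atanh(-0.111) = -0.111459,  z2 = atanh(0.827) = 1.178569
SE = √(1/(n1−3) + 1/(n2−3)) = √(1/139 + 1/82) = √(0.0071942 + 0.0121951) = √0.0193893 = 0.139245
z = (z1 − z2)/SE = (-0.111459 − 1.178569) / 0.139245 = -1.290028 / 0.139245 = -9.264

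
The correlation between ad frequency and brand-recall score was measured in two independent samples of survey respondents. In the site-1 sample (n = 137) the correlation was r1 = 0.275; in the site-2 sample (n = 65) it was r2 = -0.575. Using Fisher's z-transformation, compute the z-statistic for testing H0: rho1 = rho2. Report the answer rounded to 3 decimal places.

z1 = atanh(0.275) = 0.282265,  z2 = atanh(-0.575) = -0.654961
SE = √(1/(n1−3) + 1/(n2−3)) = √(1/134 + 1/62) = √(0.0074627 + 0.0161290) = √0.0235917 = 0.153596
z = (z1 − z2)/SE = (0.282265 − (-0.654961)) / 0.153596 = 0.937226 / 0.153596 = 6.102

6.102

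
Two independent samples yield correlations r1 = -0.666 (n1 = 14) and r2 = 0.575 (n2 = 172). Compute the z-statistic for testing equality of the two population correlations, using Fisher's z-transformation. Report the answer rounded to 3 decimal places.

Fisher z-transforms: z1 = atanh(-0.666) = -0.803520, z2 = atanh(0.575) = 0.654961; difference d = -1.458481
Var(d) = 1/11 + 1/169 = 0.0909091 + 0.0059172 = 0.0968263
z = d/√Var(d) = -1.458481 / √0.0968263 = -1.458481 / 0.311169 = -4.687

-4.687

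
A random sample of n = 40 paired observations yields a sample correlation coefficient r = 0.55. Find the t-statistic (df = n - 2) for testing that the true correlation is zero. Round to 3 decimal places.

1 − r² = 1 − 0.3025 = 0.6975;  √(1−r²) = 0.835165
√(n−2) = √38 = 6.164414
t = r·√(n−2)/√(1−r²) = 0.55 · 6.164414 / 0.835165 = 4.060

4.060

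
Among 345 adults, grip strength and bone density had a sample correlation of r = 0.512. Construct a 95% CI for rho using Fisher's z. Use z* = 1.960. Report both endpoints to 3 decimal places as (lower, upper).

z_r = atanh(0.512) = 0.565437;  SE = 1/√(n−3) = 1/√342 = 0.054074
z-limits: 0.565437 ± 1.960·0.054074 = 0.565437 ± 0.105985 = [0.459452, 0.671422]
ρ-limits: (tanh 0.459452, tanh 0.671422) = (0.430, 0.586)

(0.430, 0.586)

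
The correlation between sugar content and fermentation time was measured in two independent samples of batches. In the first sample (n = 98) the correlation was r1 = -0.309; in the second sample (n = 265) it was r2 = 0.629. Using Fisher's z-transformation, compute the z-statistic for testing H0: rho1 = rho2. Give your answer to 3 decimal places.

z1 = atanh(-0.309) = -0.319439,  z2 = atanh(0.629) = 0.739760
SE = √(1/(n1−3) + 1/(n2−3)) = √(1/95 + 1/262) = √(0.0105263 + 0.0038168) = √0.0143431 = 0.119763
z = (z1 − z2)/SE = (-0.319439 − 0.739760) / 0.119763 = -1.059199 / 0.119763 = -8.844

-8.844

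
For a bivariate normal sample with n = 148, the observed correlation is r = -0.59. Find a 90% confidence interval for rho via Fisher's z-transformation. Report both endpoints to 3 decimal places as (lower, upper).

Fisher z: z_r = atanh(r) = ½·ln((1+(-0.59))/(1−(-0.59))) = -0.677666
SE(z) = 1/√(n−3) = 1/√145 = 0.083045
90% ⇒ z* = 1.645; margin = 1.645·0.083045 = 0.136609
CI on z-scale: (-0.814275, -0.541057)
Back-transform: tanh(-0.814275) = -0.671942, tanh(-0.541057) = -0.493788

(-0.672, -0.494)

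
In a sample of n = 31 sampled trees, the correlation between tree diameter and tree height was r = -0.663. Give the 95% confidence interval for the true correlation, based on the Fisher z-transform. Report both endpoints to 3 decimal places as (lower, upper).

z_r = atanh(-0.663) = -0.798148;  SE = 1/√(n−3) = 1/√28 = 0.188982
z-limits: -0.798148 ± 1.960·0.188982 = -0.798148 ± 0.370405 = [-1.168553, -0.427743]
ρ-limits: (tanh -1.168553, tanh -0.427743) = (-0.824, -0.403)

(-0.824, -0.403)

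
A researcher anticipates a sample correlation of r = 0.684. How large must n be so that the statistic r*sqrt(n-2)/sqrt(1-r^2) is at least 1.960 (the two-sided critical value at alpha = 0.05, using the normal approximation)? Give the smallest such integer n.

Need r·√(n−2)/√(1−r²) ≥ 1.960
√(n−2) ≥ 1.960·√(1−0.467856) / 0.684 = 1.960·0.729482 / 0.684 = 2.0903
n−2 ≥ 4.3694  ⇒  n ≥ 6.3694
Smallest integer n = 7

7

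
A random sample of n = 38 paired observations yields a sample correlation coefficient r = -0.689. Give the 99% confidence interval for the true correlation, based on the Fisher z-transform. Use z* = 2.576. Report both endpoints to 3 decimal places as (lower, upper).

z_r = atanh(-0.689) = -0.846050;  SE = 1/√(n−3) = 1/√35 = 0.169031
z-limits: -0.846050 ± 2.576·0.169031 = -0.846050 ± 0.435424 = [-1.281474, -0.410626]
ρ-limits: (tanh -1.281474, tanh -0.410626) = (-0.857, -0.389)

(-0.857, -0.389)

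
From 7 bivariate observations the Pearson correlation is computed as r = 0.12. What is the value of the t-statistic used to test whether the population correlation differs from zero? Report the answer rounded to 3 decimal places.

0.270

1 − r² = 1 − 0.0144 = 0.9856;  √(1−r²) = 0.992774
√(n−2) = √5 = 2.236068
t = r·√(n−2)/√(1−r²) = 0.12 · 2.236068 / 0.992774 = 0.270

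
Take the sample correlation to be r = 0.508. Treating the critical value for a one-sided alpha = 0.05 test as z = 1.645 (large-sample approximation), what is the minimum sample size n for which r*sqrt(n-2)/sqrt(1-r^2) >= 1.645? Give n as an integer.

r√(n−2)/√(1−r²) ≥ 1.645  ⇔  n−2 ≥ (1.645)²·(1−r²)/r²
(1−r²)/r² = (1−0.258064)/0.258064 = 2.8750
n ≥ 2 + 2.706025·2.8750 = 2 + 7.7798 = 9.7798
⌈9.7798⌉ = 10

10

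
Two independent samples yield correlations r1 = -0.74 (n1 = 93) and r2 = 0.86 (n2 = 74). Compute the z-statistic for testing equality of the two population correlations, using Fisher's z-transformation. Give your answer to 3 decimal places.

-14.136

z1 = atanh(-0.74) = -0.950479,  z2 = atanh(0.86) = 1.293345
SE = √(1/(n1−3) + 1/(n2−3)) = √(1/90 + 1/71) = √(0.0111111 + 0.0140845) = √0.0251956 = 0.158731
z = (z1 − z2)/SE = (-0.950479 − 1.293345) / 0.158731 = -2.243824 / 0.158731 = -14.136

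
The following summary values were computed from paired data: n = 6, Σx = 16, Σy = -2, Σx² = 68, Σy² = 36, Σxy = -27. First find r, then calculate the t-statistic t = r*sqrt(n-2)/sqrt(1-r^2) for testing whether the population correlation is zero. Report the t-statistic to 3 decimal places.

Numerator: nΣxy − (Σx)(Σy) = 6·(-27) − (16)(-2) = -130
Denominator: √[(nΣx²−(Σx)²)(nΣy²−(Σy)²)]
  nΣx²−(Σx)² = 6·68 − 256 = 152;  nΣy²−(Σy)² = 6·36 − 4 = 212
  √(152·212) = √32224 = 179.5104
r = -130 / 179.5104 = -0.7242
t = r·√(n−2)/√(1−r²) = -0.7242·√4 / √(1−0.524466) = -1.448400 / 0.689590 = -2.100

-2.100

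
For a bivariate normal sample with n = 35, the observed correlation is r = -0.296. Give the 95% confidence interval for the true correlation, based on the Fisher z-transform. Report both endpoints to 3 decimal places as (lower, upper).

z_r = atanh(-0.296) = -0.305130;  SE = 1/√(n−3) = 1/√32 = 0.176777
z-limits: -0.305130 ± 1.960·0.176777 = -0.305130 ± 0.346483 = [-0.651613, 0.041353]
ρ-limits: (tanh -0.651613, tanh 0.041353) = (-0.573, 0.041)

(-0.573, 0.041)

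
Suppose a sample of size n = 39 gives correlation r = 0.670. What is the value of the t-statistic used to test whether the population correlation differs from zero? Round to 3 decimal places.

5.490

t = r·√(n−2) / √(1−r²) with r = 0.670, n = 39
  = 0.670·√37 / √(1 − 0.448900)
  = 0.670·6.082763 / 0.742361
  = 4.075451 / 0.742361 = 5.490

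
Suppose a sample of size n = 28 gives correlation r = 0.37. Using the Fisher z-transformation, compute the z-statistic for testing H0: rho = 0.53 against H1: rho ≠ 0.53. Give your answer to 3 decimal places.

-1.009

z_r = atanh(0.37) = 0.388423,  z_0 = atanh(0.53) = 0.590145
SE = 1/√(n−3) = 1/√25 = 0.200000
z = (z_r − z_0)/SE = (0.388423 − 0.590145) / 0.200000 = -0.201722 / 0.200000 = -1.009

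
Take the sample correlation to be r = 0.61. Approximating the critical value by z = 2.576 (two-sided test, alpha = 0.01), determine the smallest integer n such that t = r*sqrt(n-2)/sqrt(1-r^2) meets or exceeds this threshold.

Need r·√(n−2)/√(1−r²) ≥ 2.576
√(n−2) ≥ 2.576·√(1−0.3721) / 0.61 = 2.576·0.792401 / 0.61 = 3.3463
n−2 ≥ 11.1977  ⇒  n ≥ 13.1977
Smallest integer n = 14

14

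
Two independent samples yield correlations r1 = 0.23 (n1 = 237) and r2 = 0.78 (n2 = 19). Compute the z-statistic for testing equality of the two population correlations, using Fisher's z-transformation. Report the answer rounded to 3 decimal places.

-3.139

z1 = atanh(0.23) = 0.234189,  z2 = atanh(0.78) = 1.045371
SE = √(1/(n1−3) + 1/(n2−3)) = √(1/234 + 1/16) = √(0.0042735 + 0.0625000) = √0.0667735 = 0.258406
z = (z1 − z2)/SE = (0.234189 − 1.045371) / 0.258406 = -0.811182 / 0.258406 = -3.139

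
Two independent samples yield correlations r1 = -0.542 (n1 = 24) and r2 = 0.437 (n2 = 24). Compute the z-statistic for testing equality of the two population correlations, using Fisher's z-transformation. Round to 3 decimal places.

-3.485

z1 = atanh(-0.542) = -0.606983,  z2 = atanh(0.437) = 0.468517
SE = √(1/(n1−3) + 1/(n2−3)) = √(1/21 + 1/21) = √(0.0476190 + 0.0476190) = √0.0952380 = 0.308607
z = (z1 − z2)/SE = (-0.606983 − 0.468517) / 0.308607 = -1.075500 / 0.308607 = -3.485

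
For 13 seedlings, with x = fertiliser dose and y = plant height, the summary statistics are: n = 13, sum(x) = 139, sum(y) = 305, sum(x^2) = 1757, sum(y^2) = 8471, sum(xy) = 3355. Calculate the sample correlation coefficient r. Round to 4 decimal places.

S_xy = nΣxy − ΣxΣy = 13·3355 − 139·305 = 43615 − 42395 = 1220
S_xx = nΣx² − (Σx)² = 13·1757 − 139² = 22841 − 19321 = 3520
S_yy = nΣy² − (Σy)² = 13·8471 − 305² = 110123 − 93025 = 17098
r = S_xy / √(S_xx·S_yy) = 1220 / √(3520·17098) = 1220 / √60184960 = 1220 / 7757.8966 = 0.1573

0.1573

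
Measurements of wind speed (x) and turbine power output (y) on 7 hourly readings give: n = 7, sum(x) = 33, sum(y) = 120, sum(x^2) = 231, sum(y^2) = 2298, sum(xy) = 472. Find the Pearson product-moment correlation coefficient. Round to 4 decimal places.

-0.6953

Numerator: nΣxy − (Σx)(Σy) = 7·472 − (33)(120) = -656
Denominator: √[(nΣx²−(Σx)²)(nΣy²−(Σy)²)]
  nΣx²−(Σx)² = 7·231 − 1089 = 528;  nΣy²−(Σy)² = 7·2298 − 14400 = 1686
  √(528·1686) = √890208 = 943.5083
r = -656 / 943.5083 = -0.6953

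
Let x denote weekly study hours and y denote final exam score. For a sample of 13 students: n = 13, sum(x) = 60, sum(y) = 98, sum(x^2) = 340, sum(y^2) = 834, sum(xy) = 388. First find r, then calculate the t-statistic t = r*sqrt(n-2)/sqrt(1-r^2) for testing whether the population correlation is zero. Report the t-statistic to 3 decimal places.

S_xy = nΣxy − ΣxΣy = 13·388 − 60·98 = 5044 − 5880 = -836
S_xx = nΣx² − (Σx)² = 13·340 − 60² = 4420 − 3600 = 820
S_yy = nΣy² − (Σy)² = 13·834 − 98² = 10842 − 9604 = 1238
r = S_xy / √(S_xx·S_yy) = -836 / √(820·1238) = -836 / √1015160 = -836 / 1007.5515 = -0.8297
t = r·√(n−2)/√(1−r²) = -0.8297·√11 / √(1−0.688402) = -2.751804 / 0.558210 = -4.930

-4.930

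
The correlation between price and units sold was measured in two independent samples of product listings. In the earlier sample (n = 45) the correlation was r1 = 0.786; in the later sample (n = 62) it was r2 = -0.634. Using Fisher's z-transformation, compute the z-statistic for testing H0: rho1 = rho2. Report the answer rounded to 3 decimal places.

8.960

z1 = atanh(0.786) = 1.060879,  z2 = atanh(-0.634) = -0.748076
SE = √(1/(n1−3) + 1/(n2−3)) = √(1/42 + 1/59) = √(0.0238095 + 0.0169492) = √0.0407587 = 0.201888
z = (z1 − z2)/SE = (1.060879 − (-0.748076)) / 0.201888 = 1.808955 / 0.201888 = 8.960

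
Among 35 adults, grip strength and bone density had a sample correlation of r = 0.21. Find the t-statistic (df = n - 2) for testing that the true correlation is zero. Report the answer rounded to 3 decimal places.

1 − r² = 1 − 0.0441 = 0.9559;  √(1−r²) = 0.977701
√(n−2) = √33 = 5.744563
t = r·√(n−2)/√(1−r²) = 0.21 · 5.744563 / 0.977701 = 1.234

1.234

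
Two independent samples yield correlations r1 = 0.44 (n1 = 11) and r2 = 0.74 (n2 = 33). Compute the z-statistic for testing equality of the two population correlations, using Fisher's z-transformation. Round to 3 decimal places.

-1.202

z1 = atanh(0.44) = 0.472231,  z2 = atanh(0.74) = 0.950479
SE = √(1/(n1−3) + 1/(n2−3)) = √(1/8 + 1/30) = √(0.1250000 + 0.0333333) = √0.1583333 = 0.397911
z = (z1 − z2)/SE = (0.472231 − 0.950479) / 0.397911 = -0.478248 / 0.397911 = -1.202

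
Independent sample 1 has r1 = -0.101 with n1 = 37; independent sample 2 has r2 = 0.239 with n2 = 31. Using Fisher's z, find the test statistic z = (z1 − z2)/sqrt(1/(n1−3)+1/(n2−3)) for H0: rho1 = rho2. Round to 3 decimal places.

z1 = atanh(-0.101) = -0.101346,  z2 = atanh(0.239) = 0.243713
SE = √(1/(n1−3) + 1/(n2−3)) = √(1/34 + 1/28) = √(0.0294118 + 0.0357143) = √0.0651261 = 0.255198
z = (z1 − z2)/SE = (-0.101346 − 0.243713) / 0.255198 = -0.345059 / 0.255198 = -1.352

-1.352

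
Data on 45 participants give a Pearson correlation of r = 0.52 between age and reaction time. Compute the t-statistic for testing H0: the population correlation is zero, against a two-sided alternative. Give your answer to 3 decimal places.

3.992

t = r·√(n−2) / √(1−r²) with r = 0.52, n = 45
  = 0.52·√43 / √(1 − 0.2704)
  = 0.52·6.557439 / 0.854166
  = 3.409868 / 0.854166 = 3.992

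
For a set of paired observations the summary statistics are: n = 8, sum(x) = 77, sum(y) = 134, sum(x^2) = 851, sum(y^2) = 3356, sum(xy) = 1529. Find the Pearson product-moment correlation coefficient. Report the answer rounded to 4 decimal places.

0.6846

S_xy = nΣxy − ΣxΣy = 8·1529 − 77·134 = 12232 − 10318 = 1914
S_xx = nΣx² − (Σx)² = 8·851 − 77² = 6808 − 5929 = 879
S_yy = nΣy² − (Σy)² = 8·3356 − 134² = 26848 − 17956 = 8892
r = S_xy / √(S_xx·S_yy) = 1914 / √(879·8892) = 1914 / √7816068 = 1914 / 2795.7232 = 0.6846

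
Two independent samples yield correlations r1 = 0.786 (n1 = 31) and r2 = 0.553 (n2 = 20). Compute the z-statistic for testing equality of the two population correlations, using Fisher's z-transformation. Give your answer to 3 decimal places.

Fisher z-transforms: z1 = atanh(0.786) = 1.060879, z2 = atanh(0.553) = 0.622693; difference d = 0.438186
Var(d) = 1/28 + 1/17 = 0.0357143 + 0.0588235 = 0.0945378
z = d/√Var(d) = 0.438186 / √0.0945378 = 0.438186 / 0.307470 = 1.425

1.425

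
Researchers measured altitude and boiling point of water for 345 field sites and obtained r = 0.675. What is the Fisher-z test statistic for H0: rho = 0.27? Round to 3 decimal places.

Fisher z: atanh(0.675) = 0.819872, atanh(0.27) = 0.276864
z = (z_r − z_0)·√(n−3) = (0.819872 − 0.276864)·√342 = 0.543008 · 18.493242 = 10.042

10.042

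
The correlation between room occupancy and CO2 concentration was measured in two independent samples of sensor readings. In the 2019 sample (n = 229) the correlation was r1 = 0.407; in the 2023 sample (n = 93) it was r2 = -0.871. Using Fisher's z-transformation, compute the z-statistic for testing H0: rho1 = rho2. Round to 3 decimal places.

14.194

Fisher z-transforms: z1 = atanh(0.407) = 0.432010, z2 = atanh(-0.871) = -1.337208; difference d = 1.769218
Var(d) = 1/226 + 1/90 = 0.0044248 + 0.0111111 = 0.0155359
z = d/√Var(d) = 1.769218 / √0.0155359 = 1.769218 / 0.124643 = 14.194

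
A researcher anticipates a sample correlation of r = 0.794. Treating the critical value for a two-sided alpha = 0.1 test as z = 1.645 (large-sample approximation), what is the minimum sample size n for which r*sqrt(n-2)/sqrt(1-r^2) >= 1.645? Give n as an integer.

4

Need r·√(n−2)/√(1−r²) ≥ 1.645
√(n−2) ≥ 1.645·√(1−0.630436) / 0.794 = 1.645·0.607918 / 0.794 = 1.2595
n−2 ≥ 1.5863  ⇒  n ≥ 3.5863
Smallest integer n = 4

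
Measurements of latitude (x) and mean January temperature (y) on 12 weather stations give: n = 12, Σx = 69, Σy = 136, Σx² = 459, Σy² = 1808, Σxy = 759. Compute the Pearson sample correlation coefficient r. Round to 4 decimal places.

-0.1785

S_xy = nΣxy − ΣxΣy = 12·759 − 69·136 = 9108 − 9384 = -276
S_xx = nΣx² − (Σx)² = 12·459 − 69² = 5508 − 4761 = 747
S_yy = nΣy² − (Σy)² = 12·1808 − 136² = 21696 − 18496 = 3200
r = S_xy / √(S_xx·S_yy) = -276 / √(747·3200) = -276 / √2390400 = -276 / 1546.0918 = -0.1785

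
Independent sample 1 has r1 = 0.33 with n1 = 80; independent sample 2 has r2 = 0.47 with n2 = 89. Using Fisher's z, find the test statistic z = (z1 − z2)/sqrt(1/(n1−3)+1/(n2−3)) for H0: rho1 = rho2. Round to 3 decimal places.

z1 = atanh(0.33) = 0.342828,  z2 = atanh(0.47) = 0.510070
SE = √(1/(n1−3) + 1/(n2−3)) = √(1/77 + 1/86) = √(0.0129870 + 0.0116279) = √0.0246149 = 0.156891
z = (z1 − z2)/SE = (0.342828 − 0.510070) / 0.156891 = -0.167242 / 0.156891 = -1.066

-1.066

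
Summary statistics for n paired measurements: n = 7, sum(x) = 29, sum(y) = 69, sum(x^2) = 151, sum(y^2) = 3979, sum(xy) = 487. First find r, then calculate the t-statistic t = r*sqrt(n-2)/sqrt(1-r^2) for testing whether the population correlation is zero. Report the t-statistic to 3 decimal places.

Numerator: nΣxy − (Σx)(Σy) = 7·487 − (29)(69) = 1408
Denominator: √[(nΣx²−(Σx)²)(nΣy²−(Σy)²)]
  nΣx²−(Σx)² = 7·151 − 841 = 216;  nΣy²−(Σy)² = 7·3979 − 4761 = 23092
  √(216·23092) = √4987872 = 2233.3544
r = 1408 / 2233.3544 = 0.6304
t = r·√(n−2)/√(1−r²) = 0.6304·√5 / √(1−0.397404) = 1.409617 / 0.776271 = 1.816

1.816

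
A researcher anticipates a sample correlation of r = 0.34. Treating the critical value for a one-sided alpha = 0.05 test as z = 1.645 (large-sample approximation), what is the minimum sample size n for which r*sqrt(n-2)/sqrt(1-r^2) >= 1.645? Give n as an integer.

r√(n−2)/√(1−r²) ≥ 1.645  ⇔  n−2 ≥ (1.645)²·(1−r²)/r²
(1−r²)/r² = (1−0.1156)/0.1156 = 7.6505
n ≥ 2 + 2.706025·7.6505 = 2 + 20.7024 = 22.7024
⌈22.7024⌉ = 23

23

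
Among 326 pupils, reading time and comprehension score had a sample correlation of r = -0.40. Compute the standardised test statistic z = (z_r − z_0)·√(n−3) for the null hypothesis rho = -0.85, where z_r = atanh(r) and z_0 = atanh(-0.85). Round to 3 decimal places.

14.962

Fisher z: atanh(-0.40) = -0.423649, atanh(-0.85) = -1.256153
z = (z_r − z_0)·√(n−3) = (-0.423649 − (-1.256153))·√323 = 0.832504 · 17.972201 = 14.962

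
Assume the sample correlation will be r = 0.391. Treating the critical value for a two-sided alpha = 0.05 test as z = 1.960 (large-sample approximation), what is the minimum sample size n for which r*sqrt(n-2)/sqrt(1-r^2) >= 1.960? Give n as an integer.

24

r√(n−2)/√(1−r²) ≥ 1.960  ⇔  n−2 ≥ (1.960)²·(1−r²)/r²
(1−r²)/r² = (1−0.152881)/0.152881 = 5.5410
n ≥ 2 + 3.8416·5.5410 = 2 + 21.2863 = 23.2863
⌈23.2863⌉ = 24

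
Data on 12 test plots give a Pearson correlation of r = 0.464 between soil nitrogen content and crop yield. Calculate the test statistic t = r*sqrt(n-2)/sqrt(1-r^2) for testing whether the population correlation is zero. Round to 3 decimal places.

1 − r² = 1 − 0.215296 = 0.784704;  √(1−r²) = 0.885835
√(n−2) = √10 = 3.162278
t = r·√(n−2)/√(1−r²) = 0.464 · 3.162278 / 0.885835 = 1.656

1.656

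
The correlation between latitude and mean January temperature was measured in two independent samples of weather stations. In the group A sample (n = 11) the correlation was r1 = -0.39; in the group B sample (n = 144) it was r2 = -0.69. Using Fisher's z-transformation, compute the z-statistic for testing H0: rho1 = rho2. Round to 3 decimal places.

z1 = atanh(-0.39) = -0.411800,  z2 = atanh(-0.69) = -0.847956
SE = √(1/(n1−3) + 1/(n2−3)) = √(1/8 + 1/141) = √(0.1250000 + 0.0070922) = √0.1320922 = 0.363445
z = (z1 − z2)/SE = (-0.411800 − (-0.847956)) / 0.363445 = 0.436156 / 0.363445 = 1.200

1.200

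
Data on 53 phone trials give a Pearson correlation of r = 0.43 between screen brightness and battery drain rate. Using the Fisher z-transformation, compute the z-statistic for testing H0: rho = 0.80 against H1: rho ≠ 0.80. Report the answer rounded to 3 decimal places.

z_r = atanh(0.43) = 0.459897,  z_0 = atanh(0.80) = 1.098612
SE = 1/√(n−3) = 1/√50 = 0.141421
z = (z_r − z_0)/SE = (0.459897 − 1.098612) / 0.141421 = -0.638715 / 0.141421 = -4.516

-4.516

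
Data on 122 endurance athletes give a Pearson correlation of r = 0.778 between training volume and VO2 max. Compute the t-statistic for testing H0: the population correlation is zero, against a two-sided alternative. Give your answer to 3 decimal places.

1 − r² = 1 − 0.605284 = 0.394716;  √(1−r²) = 0.628264
√(n−2) = √120 = 10.954451
t = r·√(n−2)/√(1−r²) = 0.778 · 10.954451 / 0.628264 = 13.565

13.565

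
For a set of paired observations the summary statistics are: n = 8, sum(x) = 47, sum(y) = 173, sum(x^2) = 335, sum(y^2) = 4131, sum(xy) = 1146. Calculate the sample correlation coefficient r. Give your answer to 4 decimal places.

Numerator: nΣxy − (Σx)(Σy) = 8·1146 − (47)(173) = 1037
Denominator: √[(nΣx²−(Σx)²)(nΣy²−(Σy)²)]
  nΣx²−(Σx)² = 8·335 − 2209 = 471;  nΣy²−(Σy)² = 8·4131 − 29929 = 3119
  √(471·3119) = √1469049 = 1212.0433
r = 1037 / 1212.0433 = 0.8556

0.8556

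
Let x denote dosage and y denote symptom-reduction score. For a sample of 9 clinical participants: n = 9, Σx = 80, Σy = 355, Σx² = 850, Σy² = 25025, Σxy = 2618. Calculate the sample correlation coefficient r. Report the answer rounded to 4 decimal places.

-0.4345

S_xy = nΣxy − ΣxΣy = 9·2618 − 80·355 = 23562 − 28400 = -4838
S_xx = nΣx² − (Σx)² = 9·850 − 80² = 7650 − 6400 = 1250
S_yy = nΣy² − (Σy)² = 9·25025 − 355² = 225225 − 126025 = 99200
r = S_xy / √(S_xx·S_yy) = -4838 / √(1250·99200) = -4838 / √124000000 = -4838 / 11135.5287 = -0.4345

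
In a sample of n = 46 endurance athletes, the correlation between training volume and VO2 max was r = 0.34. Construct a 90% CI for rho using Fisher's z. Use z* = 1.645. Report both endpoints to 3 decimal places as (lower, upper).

(0.103, 0.541)

Fisher z: z_r = atanh(r) = ½·ln((1+0.34)/(1−0.34)) = 0.354093
SE(z) = 1/√(n−3) = 1/√43 = 0.152499
90% ⇒ z* = 1.645; margin = 1.645·0.152499 = 0.250861
CI on z-scale: (0.103232, 0.604954)
Back-transform: tanh(0.103232) = 0.102867, tanh(0.604954) = 0.540565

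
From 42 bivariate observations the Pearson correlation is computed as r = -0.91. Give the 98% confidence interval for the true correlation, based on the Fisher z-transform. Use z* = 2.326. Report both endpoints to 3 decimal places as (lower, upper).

(-0.956, -0.819)

Fisher z: z_r = atanh(r) = ½·ln((1+(-0.91))/(1−(-0.91))) = -1.527524
SE(z) = 1/√(n−3) = 1/√39 = 0.160128
98% ⇒ z* = 2.326; margin = 2.326·0.160128 = 0.372458
CI on z-scale: (-1.899982, -1.155066)
Back-transform: tanh(-1.899982) = -0.956236, tanh(-1.155066) = -0.819425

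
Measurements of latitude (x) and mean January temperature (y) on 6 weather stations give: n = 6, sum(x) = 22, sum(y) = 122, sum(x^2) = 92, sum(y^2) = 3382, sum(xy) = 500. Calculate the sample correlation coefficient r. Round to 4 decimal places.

Numerator: nΣxy − (Σx)(Σy) = 6·500 − (22)(122) = 316
Denominator: √[(nΣx²−(Σx)²)(nΣy²−(Σy)²)]
  nΣx²−(Σx)² = 6·92 − 484 = 68;  nΣy²−(Σy)² = 6·3382 − 14884 = 5408
  √(68·5408) = √367744 = 606.4190
r = 316 / 606.4190 = 0.5211

0.5211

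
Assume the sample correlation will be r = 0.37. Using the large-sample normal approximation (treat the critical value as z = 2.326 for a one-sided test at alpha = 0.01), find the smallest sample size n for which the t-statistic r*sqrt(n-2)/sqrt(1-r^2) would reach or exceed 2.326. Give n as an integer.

r√(n−2)/√(1−r²) ≥ 2.326  ⇔  n−2 ≥ (2.326)²·(1−r²)/r²
(1−r²)/r² = (1−0.1369)/0.1369 = 6.3046
n ≥ 2 + 5.410276·6.3046 = 2 + 34.1096 = 36.1096
⌈36.1096⌉ = 37

37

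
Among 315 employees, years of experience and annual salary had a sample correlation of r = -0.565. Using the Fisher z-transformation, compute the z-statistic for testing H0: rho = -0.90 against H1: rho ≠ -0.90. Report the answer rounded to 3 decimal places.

14.697

Fisher z: atanh(-0.565) = -0.640148, atanh(-0.90) = -1.472219
z = (z_r − z_0)·√(n−3) = (-0.640148 − (-1.472219))·√312 = 0.832071 · 17.663522 = 14.697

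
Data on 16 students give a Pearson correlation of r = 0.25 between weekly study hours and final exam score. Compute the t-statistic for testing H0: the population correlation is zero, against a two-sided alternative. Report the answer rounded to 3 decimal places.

1 − r² = 1 − 0.0625 = 0.9375;  √(1−r²) = 0.968246
√(n−2) = √14 = 3.741657
t = r·√(n−2)/√(1−r²) = 0.25 · 3.741657 / 0.968246 = 0.966

0.966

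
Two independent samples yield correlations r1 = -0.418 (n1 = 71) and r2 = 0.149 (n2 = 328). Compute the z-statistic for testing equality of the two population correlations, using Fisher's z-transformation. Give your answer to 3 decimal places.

z1 = atanh(-0.418) = -0.445266,  z2 = atanh(0.149) = 0.150118
SE = √(1/(n1−3) + 1/(n2−3)) = √(1/68 + 1/325) = √(0.0147059 + 0.0030769) = √0.0177828 = 0.133352
z = (z1 − z2)/SE = (-0.445266 − 0.150118) / 0.133352 = -0.595384 / 0.133352 = -4.465

-4.465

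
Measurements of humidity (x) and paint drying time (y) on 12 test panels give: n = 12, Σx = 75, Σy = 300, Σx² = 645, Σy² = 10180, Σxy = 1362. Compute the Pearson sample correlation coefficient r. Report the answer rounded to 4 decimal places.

Numerator: nΣxy − (Σx)(Σy) = 12·1362 − (75)(300) = -6156
Denominator: √[(nΣx²−(Σx)²)(nΣy²−(Σy)²)]
  nΣx²−(Σx)² = 12·645 − 5625 = 2115;  nΣy²−(Σy)² = 12·10180 − 90000 = 32160
  √(2115·32160) = √68018400 = 8247.3268
r = -6156 / 8247.3268 = -0.7464

-0.7464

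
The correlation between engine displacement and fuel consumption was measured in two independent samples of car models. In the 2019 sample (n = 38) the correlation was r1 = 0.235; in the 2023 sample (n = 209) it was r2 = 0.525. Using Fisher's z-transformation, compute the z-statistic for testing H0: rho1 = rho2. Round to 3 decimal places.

-1.880

Fisher z-transforms: z1 = atanh(0.235) = 0.239475, z2 = atanh(0.525) = 0.583217; difference d = -0.343742
Var(d) = 1/35 + 1/206 = 0.0285714 + 0.0048544 = 0.0334258
z = d/√Var(d) = -0.343742 / √0.0334258 = -0.343742 / 0.182827 = -1.880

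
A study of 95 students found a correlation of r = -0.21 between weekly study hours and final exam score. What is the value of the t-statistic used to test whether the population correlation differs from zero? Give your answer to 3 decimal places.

-2.071

1 − r² = 1 − 0.0441 = 0.9559;  √(1−r²) = 0.977701
√(n−2) = √93 = 9.643651
t = r·√(n−2)/√(1−r²) = -0.21 · 9.643651 / 0.977701 = -2.071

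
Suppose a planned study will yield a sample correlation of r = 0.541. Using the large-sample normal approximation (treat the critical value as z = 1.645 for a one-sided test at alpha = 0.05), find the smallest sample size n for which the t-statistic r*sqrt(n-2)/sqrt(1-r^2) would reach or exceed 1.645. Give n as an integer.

9

Need r·√(n−2)/√(1−r²) ≥ 1.645
√(n−2) ≥ 1.645·√(1−0.292681) / 0.541 = 1.645·0.841023 / 0.541 = 2.5573
n−2 ≥ 6.5398  ⇒  n ≥ 8.5398
Smallest integer n = 9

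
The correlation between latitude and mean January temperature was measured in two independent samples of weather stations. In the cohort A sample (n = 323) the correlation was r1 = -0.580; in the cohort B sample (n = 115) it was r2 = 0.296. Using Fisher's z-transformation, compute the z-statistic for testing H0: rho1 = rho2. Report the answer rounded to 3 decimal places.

-8.813

z1 = atanh(-0.580) = -0.662463,  z2 = atanh(0.296) = 0.305130
SE = √(1/(n1−3) + 1/(n2−3)) = √(1/320 + 1/112) = √(0.0031250 + 0.0089286) = √0.0120536 = 0.109789
z = (z1 − z2)/SE = (-0.662463 − 0.305130) / 0.109789 = -0.967593 / 0.109789 = -8.813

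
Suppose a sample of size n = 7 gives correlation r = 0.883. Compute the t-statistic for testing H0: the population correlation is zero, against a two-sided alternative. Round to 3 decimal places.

4.207

t = r·√(n−2) / √(1−r²) with r = 0.883, n = 7
  = 0.883·√5 / √(1 − 0.779689)
  = 0.883·2.236068 / 0.469373
  = 1.974448 / 0.469373 = 4.207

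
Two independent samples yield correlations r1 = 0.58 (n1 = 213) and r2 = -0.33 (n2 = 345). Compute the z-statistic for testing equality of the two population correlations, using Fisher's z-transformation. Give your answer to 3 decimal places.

z1 = atanh(0.58) = 0.662463,  z2 = atanh(-0.33) = -0.342828
SE = √(1/(n1−3) + 1/(n2−3)) = √(1/210 + 1/342) = √(0.0047619 + 0.0029240) = √0.0076859 = 0.087669
z = (z1 − z2)/SE = (0.662463 − (-0.342828)) / 0.087669 = 1.005291 / 0.087669 = 11.467

11.467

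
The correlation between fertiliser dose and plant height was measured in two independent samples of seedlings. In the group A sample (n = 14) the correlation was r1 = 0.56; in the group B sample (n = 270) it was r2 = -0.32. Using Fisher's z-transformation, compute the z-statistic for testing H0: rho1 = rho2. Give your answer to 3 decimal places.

3.135

z1 = atanh(0.56) = 0.632833,  z2 = atanh(-0.32) = -0.331647
SE = √(1/(n1−3) + 1/(n2−3)) = √(1/11 + 1/267) = √(0.0909091 + 0.0037453) = √0.0946544 = 0.307660
z = (z1 − z2)/SE = (0.632833 − (-0.331647)) / 0.307660 = 0.964480 / 0.307660 = 3.135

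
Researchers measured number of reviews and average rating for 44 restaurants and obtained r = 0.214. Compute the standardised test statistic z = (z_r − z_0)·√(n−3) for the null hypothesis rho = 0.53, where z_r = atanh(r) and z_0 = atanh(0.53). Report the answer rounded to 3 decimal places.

z_r = atanh(0.214) = 0.217360,  z_0 = atanh(0.53) = 0.590145
SE = 1/√(n−3) = 1/√41 = 0.156174
z = (z_r − z_0)/SE = (0.217360 − 0.590145) / 0.156174 = -0.372785 / 0.156174 = -2.387

-2.387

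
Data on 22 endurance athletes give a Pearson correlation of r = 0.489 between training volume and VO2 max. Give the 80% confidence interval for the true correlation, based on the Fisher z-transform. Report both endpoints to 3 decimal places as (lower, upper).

(0.236, 0.680)

z_r = atanh(0.489) = 0.534745;  SE = 1/√(n−3) = 1/√19 = 0.229416
z-limits: 0.534745 ± 1.282·0.229416 = 0.534745 ± 0.294111 = [0.240634, 0.828856]
ρ-limits: (tanh 0.240634, tanh 0.828856) = (0.236, 0.680)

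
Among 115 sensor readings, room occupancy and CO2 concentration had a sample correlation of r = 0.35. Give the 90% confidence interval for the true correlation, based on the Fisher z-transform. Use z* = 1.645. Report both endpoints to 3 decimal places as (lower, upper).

z_r = atanh(0.35) = 0.365444;  SE = 1/√(n−3) = 1/√112 = 0.094491
z-limits: 0.365444 ± 1.645·0.094491 = 0.365444 ± 0.155438 = [0.210006, 0.520882]
ρ-limits: (tanh 0.210006, tanh 0.520882) = (0.207, 0.478)

(0.207, 0.478)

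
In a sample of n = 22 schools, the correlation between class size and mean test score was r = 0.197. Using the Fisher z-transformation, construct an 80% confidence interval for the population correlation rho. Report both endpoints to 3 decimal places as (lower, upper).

(-0.094, 0.457)

Fisher z: z_r = atanh(r) = ½·ln((1+0.197)/(1−0.197)) = 0.199609
SE(z) = 1/√(n−3) = 1/√19 = 0.229416
80% ⇒ z* = 1.282; margin = 1.282·0.229416 = 0.294111
CI on z-scale: (-0.094502, 0.493720)
Back-transform: tanh(-0.094502) = -0.094222, tanh(0.493720) = 0.457164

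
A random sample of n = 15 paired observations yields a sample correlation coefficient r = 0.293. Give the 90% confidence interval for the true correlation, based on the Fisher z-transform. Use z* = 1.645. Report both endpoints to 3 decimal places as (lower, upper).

(-0.171, 0.651)

z_r = atanh(0.293) = 0.301845;  SE = 1/√(n−3) = 1/√12 = 0.288675
z-limits: 0.301845 ± 1.645·0.288675 = 0.301845 ± 0.474870 = [-0.173025, 0.776715]
ρ-limits: (tanh -0.173025, tanh 0.776715) = (-0.171, 0.651)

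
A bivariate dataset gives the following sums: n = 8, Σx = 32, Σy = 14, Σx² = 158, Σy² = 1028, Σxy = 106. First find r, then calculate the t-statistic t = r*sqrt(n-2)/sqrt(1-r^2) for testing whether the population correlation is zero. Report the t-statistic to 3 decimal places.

Numerator: nΣxy − (Σx)(Σy) = 8·106 − (32)(14) = 400
Denominator: √[(nΣx²−(Σx)²)(nΣy²−(Σy)²)]
  nΣx²−(Σx)² = 8·158 − 1024 = 240;  nΣy²−(Σy)² = 8·1028 − 196 = 8028
  √(240·8028) = √1926720 = 1388.0634
r = 400 / 1388.0634 = 0.2882
t = r·√(n−2)/√(1−r²) = 0.2882·√6 / √(1−0.083059) = 0.705943 / 0.957570 = 0.737

0.737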